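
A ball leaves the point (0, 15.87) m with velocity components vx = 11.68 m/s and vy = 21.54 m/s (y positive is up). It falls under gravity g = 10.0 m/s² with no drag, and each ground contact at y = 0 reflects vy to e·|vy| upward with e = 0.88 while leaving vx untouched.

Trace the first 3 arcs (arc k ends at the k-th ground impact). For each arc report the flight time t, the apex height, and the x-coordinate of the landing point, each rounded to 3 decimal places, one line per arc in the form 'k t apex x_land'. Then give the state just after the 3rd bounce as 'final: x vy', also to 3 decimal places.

1 4.949 39.069 57.808
2 4.920 30.255 115.270
3 4.329 23.429 165.837
final: 165.837 19.049

Arc 1: start y=15.870, vy=21.540 → t=4.949, apex=39.069, x_land=57.808, impact vy=-27.953
  bounce: vy ← 0.88·27.953 = 24.599
Arc 2: start y=0.000, vy=24.599 → t=4.920, apex=30.255, x_land=115.270, impact vy=-24.599
  bounce: vy ← 0.88·24.599 = 21.647
Arc 3: start y=0.000, vy=21.647 → t=4.329, apex=23.429, x_land=165.837, impact vy=-21.647
  bounce: vy ← 0.88·21.647 = 19.049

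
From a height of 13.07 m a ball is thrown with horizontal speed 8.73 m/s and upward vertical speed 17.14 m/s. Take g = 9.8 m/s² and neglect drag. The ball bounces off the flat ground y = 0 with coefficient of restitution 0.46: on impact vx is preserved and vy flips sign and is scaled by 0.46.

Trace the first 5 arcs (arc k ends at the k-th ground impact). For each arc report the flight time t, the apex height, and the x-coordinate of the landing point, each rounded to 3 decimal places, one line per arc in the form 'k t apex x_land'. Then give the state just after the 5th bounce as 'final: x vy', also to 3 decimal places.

1 4.142 28.059 36.159
2 2.202 5.937 55.378
3 1.013 1.256 64.219
4 0.466 0.266 68.286
5 0.214 0.056 70.157
final: 70.157 0.483

Arc 1: start y=13.070, vy=17.140 → t=4.142, apex=28.059, x_land=36.159, impact vy=-23.451
  bounce: vy ← 0.46·23.451 = 10.787
Arc 2: start y=0.000, vy=10.787 → t=2.202, apex=5.937, x_land=55.378, impact vy=-10.787
  bounce: vy ← 0.46·10.787 = 4.962
Arc 3: start y=0.000, vy=4.962 → t=1.013, apex=1.256, x_land=64.219, impact vy=-4.962
  bounce: vy ← 0.46·4.962 = 2.283
Arc 4: start y=0.000, vy=2.283 → t=0.466, apex=0.266, x_land=68.286, impact vy=-2.283
  bounce: vy ← 0.46·2.283 = 1.050
Arc 5: start y=0.000, vy=1.050 → t=0.214, apex=0.056, x_land=70.157, impact vy=-1.050
  bounce: vy ← 0.46·1.050 = 0.483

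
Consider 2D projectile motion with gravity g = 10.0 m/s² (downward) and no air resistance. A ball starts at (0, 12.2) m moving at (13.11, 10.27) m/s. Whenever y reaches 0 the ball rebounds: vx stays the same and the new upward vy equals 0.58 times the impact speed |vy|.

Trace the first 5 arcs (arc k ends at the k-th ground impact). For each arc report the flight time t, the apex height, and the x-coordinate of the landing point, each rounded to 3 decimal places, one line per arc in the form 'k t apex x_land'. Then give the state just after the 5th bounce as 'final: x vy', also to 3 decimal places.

Arc 1: start y=12.200, vy=10.270 → t=2.896, apex=17.474, x_land=37.972, impact vy=-18.694
  bounce: vy ← 0.58·18.694 = 10.843
Arc 2: start y=0.000, vy=10.843 → t=2.169, apex=5.878, x_land=66.401, impact vy=-10.843
  bounce: vy ← 0.58·10.843 = 6.289
Arc 3: start y=0.000, vy=6.289 → t=1.258, apex=1.977, x_land=82.890, impact vy=-6.289
  bounce: vy ← 0.58·6.289 = 3.647
Arc 4: start y=0.000, vy=3.647 → t=0.729, apex=0.665, x_land=92.454, impact vy=-3.647
  bounce: vy ← 0.58·3.647 = 2.116
Arc 5: start y=0.000, vy=2.116 → t=0.423, apex=0.224, x_land=98.001, impact vy=-2.116
  bounce: vy ← 0.58·2.116 = 1.227

1 2.896 17.474 37.972
2 2.169 5.878 66.401
3 1.258 1.977 82.890
4 0.729 0.665 92.454
5 0.423 0.224 98.001
final: 98.001 1.227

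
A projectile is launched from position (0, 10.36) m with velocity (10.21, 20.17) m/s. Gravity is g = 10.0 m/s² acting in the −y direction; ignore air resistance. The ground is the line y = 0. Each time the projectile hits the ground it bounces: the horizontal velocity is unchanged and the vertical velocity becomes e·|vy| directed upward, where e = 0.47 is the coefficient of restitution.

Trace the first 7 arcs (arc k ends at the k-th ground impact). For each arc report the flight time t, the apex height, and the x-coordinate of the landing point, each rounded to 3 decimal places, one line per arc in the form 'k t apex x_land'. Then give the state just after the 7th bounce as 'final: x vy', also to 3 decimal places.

1 4.495 30.701 45.894
2 2.329 6.782 69.676
3 1.095 1.498 80.853
4 0.515 0.331 86.106
5 0.242 0.073 88.576
6 0.114 0.016 89.736
7 0.053 0.004 90.282
final: 90.282 0.126

Arc 1: start y=10.360, vy=20.170 → t=4.495, apex=30.701, x_land=45.894, impact vy=-24.780
  bounce: vy ← 0.47·24.780 = 11.646
Arc 2: start y=0.000, vy=11.646 → t=2.329, apex=6.782, x_land=69.676, impact vy=-11.646
  bounce: vy ← 0.47·11.646 = 5.474
Arc 3: start y=0.000, vy=5.474 → t=1.095, apex=1.498, x_land=80.853, impact vy=-5.474
  bounce: vy ← 0.47·5.474 = 2.573
Arc 4: start y=0.000, vy=2.573 → t=0.515, apex=0.331, x_land=86.106, impact vy=-2.573
  bounce: vy ← 0.47·2.573 = 1.209
Arc 5: start y=0.000, vy=1.209 → t=0.242, apex=0.073, x_land=88.576, impact vy=-1.209
  bounce: vy ← 0.47·1.209 = 0.568
Arc 6: start y=0.000, vy=0.568 → t=0.114, apex=0.016, x_land=89.736, impact vy=-0.568
  bounce: vy ← 0.47·0.568 = 0.267
Arc 7: start y=0.000, vy=0.267 → t=0.053, apex=0.004, x_land=90.282, impact vy=-0.267
  bounce: vy ← 0.47·0.267 = 0.126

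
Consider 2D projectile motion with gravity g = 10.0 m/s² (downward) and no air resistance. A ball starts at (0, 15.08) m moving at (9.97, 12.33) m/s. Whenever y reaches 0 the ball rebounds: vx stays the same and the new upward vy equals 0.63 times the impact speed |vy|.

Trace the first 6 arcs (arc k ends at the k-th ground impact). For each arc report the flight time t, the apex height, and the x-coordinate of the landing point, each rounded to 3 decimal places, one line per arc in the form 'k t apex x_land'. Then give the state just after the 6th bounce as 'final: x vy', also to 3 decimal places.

1 3.363 22.681 33.528
2 2.684 9.002 60.283
3 1.691 3.573 77.139
4 1.065 1.418 87.759
5 0.671 0.563 94.449
6 0.423 0.223 98.664
final: 98.664 1.332

Arc 1: start y=15.080, vy=12.330 → t=3.363, apex=22.681, x_land=33.528, impact vy=-21.299
  bounce: vy ← 0.63·21.299 = 13.418
Arc 2: start y=0.000, vy=13.418 → t=2.684, apex=9.002, x_land=60.283, impact vy=-13.418
  bounce: vy ← 0.63·13.418 = 8.453
Arc 3: start y=0.000, vy=8.453 → t=1.691, apex=3.573, x_land=77.139, impact vy=-8.453
  bounce: vy ← 0.63·8.453 = 5.326
Arc 4: start y=0.000, vy=5.326 → t=1.065, apex=1.418, x_land=87.759, impact vy=-5.326
  bounce: vy ← 0.63·5.326 = 3.355
Arc 5: start y=0.000, vy=3.355 → t=0.671, apex=0.563, x_land=94.449, impact vy=-3.355
  bounce: vy ← 0.63·3.355 = 2.114
Arc 6: start y=0.000, vy=2.114 → t=0.423, apex=0.223, x_land=98.664, impact vy=-2.114
  bounce: vy ← 0.63·2.114 = 1.332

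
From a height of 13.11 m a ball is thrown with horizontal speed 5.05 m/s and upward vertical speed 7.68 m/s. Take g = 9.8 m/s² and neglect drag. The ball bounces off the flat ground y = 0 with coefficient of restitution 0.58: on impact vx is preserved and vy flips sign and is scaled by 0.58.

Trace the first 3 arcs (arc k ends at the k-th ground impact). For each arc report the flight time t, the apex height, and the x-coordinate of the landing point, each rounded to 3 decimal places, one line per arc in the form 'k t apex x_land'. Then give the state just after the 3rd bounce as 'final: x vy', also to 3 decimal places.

1 2.597 16.119 13.117
2 2.104 5.423 23.742
3 1.220 1.824 29.904
final: 29.904 3.468

Arc 1: start y=13.110, vy=7.680 → t=2.597, apex=16.119, x_land=13.117, impact vy=-17.775
  bounce: vy ← 0.58·17.775 = 10.309
Arc 2: start y=0.000, vy=10.309 → t=2.104, apex=5.423, x_land=23.742, impact vy=-10.309
  bounce: vy ← 0.58·10.309 = 5.979
Arc 3: start y=0.000, vy=5.979 → t=1.220, apex=1.824, x_land=29.904, impact vy=-5.979
  bounce: vy ← 0.58·5.979 = 3.468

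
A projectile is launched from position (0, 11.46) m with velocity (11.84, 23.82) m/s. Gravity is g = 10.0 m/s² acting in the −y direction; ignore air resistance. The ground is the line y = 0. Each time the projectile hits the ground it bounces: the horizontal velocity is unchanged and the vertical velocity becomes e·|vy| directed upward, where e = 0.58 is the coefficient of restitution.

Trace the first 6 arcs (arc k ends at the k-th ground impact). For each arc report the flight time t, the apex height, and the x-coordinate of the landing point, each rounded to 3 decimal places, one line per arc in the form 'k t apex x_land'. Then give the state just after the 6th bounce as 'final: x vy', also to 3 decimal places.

Arc 1: start y=11.460, vy=23.820 → t=5.204, apex=39.830, x_land=61.620, impact vy=-28.224
  bounce: vy ← 0.58·28.224 = 16.370
Arc 2: start y=0.000, vy=16.370 → t=3.274, apex=13.399, x_land=100.384, impact vy=-16.370
  bounce: vy ← 0.58·16.370 = 9.495
Arc 3: start y=0.000, vy=9.495 → t=1.899, apex=4.507, x_land=122.867, impact vy=-9.495
  bounce: vy ← 0.58·9.495 = 5.507
Arc 4: start y=0.000, vy=5.507 → t=1.101, apex=1.516, x_land=135.907, impact vy=-5.507
  bounce: vy ← 0.58·5.507 = 3.194
Arc 5: start y=0.000, vy=3.194 → t=0.639, apex=0.510, x_land=143.471, impact vy=-3.194
  bounce: vy ← 0.58·3.194 = 1.852
Arc 6: start y=0.000, vy=1.852 → t=0.370, apex=0.172, x_land=147.857, impact vy=-1.852
  bounce: vy ← 0.58·1.852 = 1.074

1 5.204 39.830 61.620
2 3.274 13.399 100.384
3 1.899 4.507 122.867
4 1.101 1.516 135.907
5 0.639 0.510 143.471
6 0.370 0.172 147.857
final: 147.857 1.074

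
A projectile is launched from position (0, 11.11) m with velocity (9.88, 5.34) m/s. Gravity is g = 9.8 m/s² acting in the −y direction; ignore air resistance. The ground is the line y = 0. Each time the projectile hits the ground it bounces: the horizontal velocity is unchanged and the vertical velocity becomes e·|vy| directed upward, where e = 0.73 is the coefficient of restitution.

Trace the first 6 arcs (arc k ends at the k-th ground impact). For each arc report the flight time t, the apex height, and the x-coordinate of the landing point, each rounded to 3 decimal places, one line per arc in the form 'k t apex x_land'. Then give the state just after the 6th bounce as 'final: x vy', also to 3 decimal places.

1 2.146 12.565 21.205
2 2.338 6.696 44.304
3 1.707 3.568 61.166
4 1.246 1.901 73.475
5 0.909 1.013 82.461
6 0.664 0.540 89.021
final: 89.021 2.375

Arc 1: start y=11.110, vy=5.340 → t=2.146, apex=12.565, x_land=21.205, impact vy=-15.693
  bounce: vy ← 0.73·15.693 = 11.456
Arc 2: start y=0.000, vy=11.456 → t=2.338, apex=6.696, x_land=44.304, impact vy=-11.456
  bounce: vy ← 0.73·11.456 = 8.363
Arc 3: start y=0.000, vy=8.363 → t=1.707, apex=3.568, x_land=61.166, impact vy=-8.363
  bounce: vy ← 0.73·8.363 = 6.105
Arc 4: start y=0.000, vy=6.105 → t=1.246, apex=1.901, x_land=73.475, impact vy=-6.105
  bounce: vy ← 0.73·6.105 = 4.457
Arc 5: start y=0.000, vy=4.457 → t=0.909, apex=1.013, x_land=82.461, impact vy=-4.457
  bounce: vy ← 0.73·4.457 = 3.253
Arc 6: start y=0.000, vy=3.253 → t=0.664, apex=0.540, x_land=89.021, impact vy=-3.253
  bounce: vy ← 0.73·3.253 = 2.375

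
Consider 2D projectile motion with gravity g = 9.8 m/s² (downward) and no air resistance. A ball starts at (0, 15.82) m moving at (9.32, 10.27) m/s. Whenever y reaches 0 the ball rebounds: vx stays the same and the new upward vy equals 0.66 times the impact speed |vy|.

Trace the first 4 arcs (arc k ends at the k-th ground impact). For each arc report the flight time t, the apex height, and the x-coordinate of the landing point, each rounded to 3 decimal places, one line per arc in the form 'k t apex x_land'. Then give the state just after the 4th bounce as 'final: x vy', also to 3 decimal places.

Arc 1: start y=15.820, vy=10.270 → t=3.128, apex=21.201, x_land=29.153, impact vy=-20.385
  bounce: vy ← 0.66·20.385 = 13.454
Arc 2: start y=0.000, vy=13.454 → t=2.746, apex=9.235, x_land=54.744, impact vy=-13.454
  bounce: vy ← 0.66·13.454 = 8.880
Arc 3: start y=0.000, vy=8.880 → t=1.812, apex=4.023, x_land=71.633, impact vy=-8.880
  bounce: vy ← 0.66·8.880 = 5.861
Arc 4: start y=0.000, vy=5.861 → t=1.196, apex=1.752, x_land=82.780, impact vy=-5.861
  bounce: vy ← 0.66·5.861 = 3.868

1 3.128 21.201 29.153
2 2.746 9.235 54.744
3 1.812 4.023 71.633
4 1.196 1.752 82.780
final: 82.780 3.868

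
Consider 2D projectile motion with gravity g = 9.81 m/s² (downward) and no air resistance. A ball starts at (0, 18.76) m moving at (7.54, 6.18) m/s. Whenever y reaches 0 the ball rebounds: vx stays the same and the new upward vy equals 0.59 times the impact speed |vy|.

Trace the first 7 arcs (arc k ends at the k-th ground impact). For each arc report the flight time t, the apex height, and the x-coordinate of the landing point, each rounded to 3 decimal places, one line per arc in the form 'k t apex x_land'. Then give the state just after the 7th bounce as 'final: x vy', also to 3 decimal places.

Arc 1: start y=18.760, vy=6.180 → t=2.685, apex=20.707, x_land=20.242, impact vy=-20.156
  bounce: vy ← 0.59·20.156 = 11.892
Arc 2: start y=0.000, vy=11.892 → t=2.424, apex=7.208, x_land=38.522, impact vy=-11.892
  bounce: vy ← 0.59·11.892 = 7.016
Arc 3: start y=0.000, vy=7.016 → t=1.430, apex=2.509, x_land=49.308, impact vy=-7.016
  bounce: vy ← 0.59·7.016 = 4.140
Arc 4: start y=0.000, vy=4.140 → t=0.844, apex=0.873, x_land=55.671, impact vy=-4.140
  bounce: vy ← 0.59·4.140 = 2.442
Arc 5: start y=0.000, vy=2.442 → t=0.498, apex=0.304, x_land=59.426, impact vy=-2.442
  bounce: vy ← 0.59·2.442 = 1.441
Arc 6: start y=0.000, vy=1.441 → t=0.294, apex=0.106, x_land=61.641, impact vy=-1.441
  bounce: vy ← 0.59·1.441 = 0.850
Arc 7: start y=0.000, vy=0.850 → t=0.173, apex=0.037, x_land=62.948, impact vy=-0.850
  bounce: vy ← 0.59·0.850 = 0.502

1 2.685 20.707 20.242
2 2.424 7.208 38.522
3 1.430 2.509 49.308
4 0.844 0.873 55.671
5 0.498 0.304 59.426
6 0.294 0.106 61.641
7 0.173 0.037 62.948
final: 62.948 0.502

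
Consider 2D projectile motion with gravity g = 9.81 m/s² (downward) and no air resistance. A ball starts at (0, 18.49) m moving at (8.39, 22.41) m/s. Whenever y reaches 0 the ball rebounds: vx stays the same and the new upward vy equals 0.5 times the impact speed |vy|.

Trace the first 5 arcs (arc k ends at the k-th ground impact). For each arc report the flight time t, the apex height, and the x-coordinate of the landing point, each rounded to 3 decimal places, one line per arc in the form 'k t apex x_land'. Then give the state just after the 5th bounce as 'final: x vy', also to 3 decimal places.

Arc 1: start y=18.490, vy=22.410 → t=5.282, apex=44.087, x_land=44.320, impact vy=-29.411
  bounce: vy ← 0.5·29.411 = 14.705
Arc 2: start y=0.000, vy=14.705 → t=2.998, apex=11.022, x_land=69.473, impact vy=-14.705
  bounce: vy ← 0.5·14.705 = 7.353
Arc 3: start y=0.000, vy=7.353 → t=1.499, apex=2.755, x_land=82.050, impact vy=-7.353
  bounce: vy ← 0.5·7.353 = 3.676
Arc 4: start y=0.000, vy=3.676 → t=0.750, apex=0.689, x_land=88.338, impact vy=-3.676
  bounce: vy ← 0.5·3.676 = 1.838
Arc 5: start y=0.000, vy=1.838 → t=0.375, apex=0.172, x_land=91.482, impact vy=-1.838
  bounce: vy ← 0.5·1.838 = 0.919

1 5.282 44.087 44.320
2 2.998 11.022 69.473
3 1.499 2.755 82.050
4 0.750 0.689 88.338
5 0.375 0.172 91.482
final: 91.482 0.919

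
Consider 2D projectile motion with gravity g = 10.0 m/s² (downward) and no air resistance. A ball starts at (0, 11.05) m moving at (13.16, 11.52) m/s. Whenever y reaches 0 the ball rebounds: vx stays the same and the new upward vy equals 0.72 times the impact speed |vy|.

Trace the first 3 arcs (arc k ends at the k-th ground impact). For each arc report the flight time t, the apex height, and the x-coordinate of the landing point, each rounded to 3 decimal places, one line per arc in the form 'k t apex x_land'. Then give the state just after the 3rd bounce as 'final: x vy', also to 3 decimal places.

1 3.033 17.686 39.911
2 2.708 9.168 75.551
3 1.950 4.753 101.212
final: 101.212 7.020

Arc 1: start y=11.050, vy=11.520 → t=3.033, apex=17.686, x_land=39.911, impact vy=-18.807
  bounce: vy ← 0.72·18.807 = 13.541
Arc 2: start y=0.000, vy=13.541 → t=2.708, apex=9.168, x_land=75.551, impact vy=-13.541
  bounce: vy ← 0.72·13.541 = 9.750
Arc 3: start y=0.000, vy=9.750 → t=1.950, apex=4.753, x_land=101.212, impact vy=-9.750
  bounce: vy ← 0.72·9.750 = 7.020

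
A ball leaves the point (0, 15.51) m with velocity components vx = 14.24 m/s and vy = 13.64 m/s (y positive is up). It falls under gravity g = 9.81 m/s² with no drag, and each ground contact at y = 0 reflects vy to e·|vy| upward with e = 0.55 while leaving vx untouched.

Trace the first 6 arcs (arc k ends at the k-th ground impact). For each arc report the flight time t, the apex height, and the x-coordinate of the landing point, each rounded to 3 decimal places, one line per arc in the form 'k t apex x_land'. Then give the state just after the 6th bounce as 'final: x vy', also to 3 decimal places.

1 3.648 24.993 51.943
2 2.483 7.560 87.301
3 1.366 2.287 106.748
4 0.751 0.692 117.444
5 0.413 0.209 123.327
6 0.227 0.063 126.562
final: 126.562 0.613

Arc 1: start y=15.510, vy=13.640 → t=3.648, apex=24.993, x_land=51.943, impact vy=-22.144
  bounce: vy ← 0.55·22.144 = 12.179
Arc 2: start y=0.000, vy=12.179 → t=2.483, apex=7.560, x_land=87.301, impact vy=-12.179
  bounce: vy ← 0.55·12.179 = 6.699
Arc 3: start y=0.000, vy=6.699 → t=1.366, apex=2.287, x_land=106.748, impact vy=-6.699
  bounce: vy ← 0.55·6.699 = 3.684
Arc 4: start y=0.000, vy=3.684 → t=0.751, apex=0.692, x_land=117.444, impact vy=-3.684
  bounce: vy ← 0.55·3.684 = 2.026
Arc 5: start y=0.000, vy=2.026 → t=0.413, apex=0.209, x_land=123.327, impact vy=-2.026
  bounce: vy ← 0.55·2.026 = 1.114
Arc 6: start y=0.000, vy=1.114 → t=0.227, apex=0.063, x_land=126.562, impact vy=-1.114
  bounce: vy ← 0.55·1.114 = 0.613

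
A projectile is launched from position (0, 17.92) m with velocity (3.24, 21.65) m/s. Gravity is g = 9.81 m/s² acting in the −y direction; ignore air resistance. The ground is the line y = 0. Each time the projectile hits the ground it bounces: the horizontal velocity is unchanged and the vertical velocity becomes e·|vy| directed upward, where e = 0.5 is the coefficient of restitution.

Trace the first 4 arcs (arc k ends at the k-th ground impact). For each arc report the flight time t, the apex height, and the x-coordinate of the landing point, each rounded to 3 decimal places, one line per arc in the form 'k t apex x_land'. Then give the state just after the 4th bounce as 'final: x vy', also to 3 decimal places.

1 5.127 41.810 16.610
2 2.920 10.453 26.069
3 1.460 2.613 30.799
4 0.730 0.653 33.164
final: 33.164 1.790

Arc 1: start y=17.920, vy=21.650 → t=5.127, apex=41.810, x_land=16.610, impact vy=-28.641
  bounce: vy ← 0.5·28.641 = 14.321
Arc 2: start y=0.000, vy=14.321 → t=2.920, apex=10.453, x_land=26.069, impact vy=-14.321
  bounce: vy ← 0.5·14.321 = 7.160
Arc 3: start y=0.000, vy=7.160 → t=1.460, apex=2.613, x_land=30.799, impact vy=-7.160
  bounce: vy ← 0.5·7.160 = 3.580
Arc 4: start y=0.000, vy=3.580 → t=0.730, apex=0.653, x_land=33.164, impact vy=-3.580
  bounce: vy ← 0.5·3.580 = 1.790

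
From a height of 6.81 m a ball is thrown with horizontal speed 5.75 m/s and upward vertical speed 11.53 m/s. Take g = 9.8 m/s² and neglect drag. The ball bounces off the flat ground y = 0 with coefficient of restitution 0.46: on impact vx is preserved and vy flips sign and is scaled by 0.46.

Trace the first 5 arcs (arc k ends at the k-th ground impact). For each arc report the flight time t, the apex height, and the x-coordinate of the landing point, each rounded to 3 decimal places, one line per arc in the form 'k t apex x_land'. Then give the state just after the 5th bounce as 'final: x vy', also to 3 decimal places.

Arc 1: start y=6.810, vy=11.530 → t=2.842, apex=13.593, x_land=16.342, impact vy=-16.322
  bounce: vy ← 0.46·16.322 = 7.508
Arc 2: start y=0.000, vy=7.508 → t=1.532, apex=2.876, x_land=25.153, impact vy=-7.508
  bounce: vy ← 0.46·7.508 = 3.454
Arc 3: start y=0.000, vy=3.454 → t=0.705, apex=0.609, x_land=29.206, impact vy=-3.454
  bounce: vy ← 0.46·3.454 = 1.589
Arc 4: start y=0.000, vy=1.589 → t=0.324, apex=0.129, x_land=31.070, impact vy=-1.589
  bounce: vy ← 0.46·1.589 = 0.731
Arc 5: start y=0.000, vy=0.731 → t=0.149, apex=0.027, x_land=31.927, impact vy=-0.731
  bounce: vy ← 0.46·0.731 = 0.336

1 2.842 13.593 16.342
2 1.532 2.876 25.153
3 0.705 0.609 29.206
4 0.324 0.129 31.070
5 0.149 0.027 31.927
final: 31.927 0.336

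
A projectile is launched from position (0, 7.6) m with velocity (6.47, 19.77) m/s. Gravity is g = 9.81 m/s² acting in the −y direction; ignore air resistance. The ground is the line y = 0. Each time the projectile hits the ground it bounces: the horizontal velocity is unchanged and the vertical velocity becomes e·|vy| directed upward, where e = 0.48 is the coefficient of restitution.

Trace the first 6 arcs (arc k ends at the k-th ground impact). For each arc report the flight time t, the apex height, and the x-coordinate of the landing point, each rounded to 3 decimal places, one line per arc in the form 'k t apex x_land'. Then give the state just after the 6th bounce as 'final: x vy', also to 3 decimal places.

1 4.384 27.521 28.365
2 2.274 6.341 43.077
3 1.092 1.461 50.139
4 0.524 0.337 53.529
5 0.251 0.078 55.156
6 0.121 0.018 55.937
final: 55.937 0.284

Arc 1: start y=7.600, vy=19.770 → t=4.384, apex=27.521, x_land=28.365, impact vy=-23.237
  bounce: vy ← 0.48·23.237 = 11.154
Arc 2: start y=0.000, vy=11.154 → t=2.274, apex=6.341, x_land=43.077, impact vy=-11.154
  bounce: vy ← 0.48·11.154 = 5.354
Arc 3: start y=0.000, vy=5.354 → t=1.092, apex=1.461, x_land=50.139, impact vy=-5.354
  bounce: vy ← 0.48·5.354 = 2.570
Arc 4: start y=0.000, vy=2.570 → t=0.524, apex=0.337, x_land=53.529, impact vy=-2.570
  bounce: vy ← 0.48·2.570 = 1.234
Arc 5: start y=0.000, vy=1.234 → t=0.251, apex=0.078, x_land=55.156, impact vy=-1.234
  bounce: vy ← 0.48·1.234 = 0.592
Arc 6: start y=0.000, vy=0.592 → t=0.121, apex=0.018, x_land=55.937, impact vy=-0.592
  bounce: vy ← 0.48·0.592 = 0.284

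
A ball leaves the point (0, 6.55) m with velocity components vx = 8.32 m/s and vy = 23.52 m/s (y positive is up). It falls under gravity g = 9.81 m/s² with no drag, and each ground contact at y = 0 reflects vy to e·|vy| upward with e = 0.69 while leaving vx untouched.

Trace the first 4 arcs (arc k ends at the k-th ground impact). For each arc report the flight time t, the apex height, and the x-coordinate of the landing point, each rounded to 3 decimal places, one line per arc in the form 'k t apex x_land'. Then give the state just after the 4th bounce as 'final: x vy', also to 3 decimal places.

Arc 1: start y=6.550, vy=23.520 → t=5.059, apex=34.745, x_land=42.091, impact vy=-26.109
  bounce: vy ← 0.69·26.109 = 18.015
Arc 2: start y=0.000, vy=18.015 → t=3.673, apex=16.542, x_land=72.650, impact vy=-18.015
  bounce: vy ← 0.69·18.015 = 12.431
Arc 3: start y=0.000, vy=12.431 → t=2.534, apex=7.876, x_land=93.735, impact vy=-12.431
  bounce: vy ← 0.69·12.431 = 8.577
Arc 4: start y=0.000, vy=8.577 → t=1.749, apex=3.750, x_land=108.284, impact vy=-8.577
  bounce: vy ← 0.69·8.577 = 5.918

1 5.059 34.745 42.091
2 3.673 16.542 72.650
3 2.534 7.876 93.735
4 1.749 3.750 108.284
final: 108.284 5.918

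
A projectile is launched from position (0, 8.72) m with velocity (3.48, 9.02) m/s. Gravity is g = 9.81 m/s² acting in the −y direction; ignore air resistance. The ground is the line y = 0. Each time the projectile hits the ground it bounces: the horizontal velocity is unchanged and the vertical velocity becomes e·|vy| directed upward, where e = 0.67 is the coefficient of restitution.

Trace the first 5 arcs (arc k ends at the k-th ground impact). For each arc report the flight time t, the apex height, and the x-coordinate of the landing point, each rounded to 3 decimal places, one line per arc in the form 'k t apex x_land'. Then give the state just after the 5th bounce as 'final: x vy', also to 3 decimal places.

1 2.539 12.867 8.836
2 2.170 5.776 16.389
3 1.454 2.593 21.449
4 0.974 1.164 24.839
5 0.653 0.522 27.111
final: 27.111 2.145

Arc 1: start y=8.720, vy=9.020 → t=2.539, apex=12.867, x_land=8.836, impact vy=-15.889
  bounce: vy ← 0.67·15.889 = 10.645
Arc 2: start y=0.000, vy=10.645 → t=2.170, apex=5.776, x_land=16.389, impact vy=-10.645
  bounce: vy ← 0.67·10.645 = 7.132
Arc 3: start y=0.000, vy=7.132 → t=1.454, apex=2.593, x_land=21.449, impact vy=-7.132
  bounce: vy ← 0.67·7.132 = 4.779
Arc 4: start y=0.000, vy=4.779 → t=0.974, apex=1.164, x_land=24.839, impact vy=-4.779
  bounce: vy ← 0.67·4.779 = 3.202
Arc 5: start y=0.000, vy=3.202 → t=0.653, apex=0.522, x_land=27.111, impact vy=-3.202
  bounce: vy ← 0.67·3.202 = 2.145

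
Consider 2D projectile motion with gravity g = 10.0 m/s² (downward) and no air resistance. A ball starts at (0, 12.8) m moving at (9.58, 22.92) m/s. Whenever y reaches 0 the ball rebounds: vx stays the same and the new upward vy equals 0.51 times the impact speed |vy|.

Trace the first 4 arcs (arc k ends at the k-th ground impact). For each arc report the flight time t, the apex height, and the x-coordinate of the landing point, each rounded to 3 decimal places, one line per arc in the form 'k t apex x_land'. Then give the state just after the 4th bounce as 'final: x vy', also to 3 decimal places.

Arc 1: start y=12.800, vy=22.920 → t=5.087, apex=39.066, x_land=48.736, impact vy=-27.952
  bounce: vy ← 0.51·27.952 = 14.256
Arc 2: start y=0.000, vy=14.256 → t=2.851, apex=10.161, x_land=76.049, impact vy=-14.256
  bounce: vy ← 0.51·14.256 = 7.270
Arc 3: start y=0.000, vy=7.270 → t=1.454, apex=2.643, x_land=89.979, impact vy=-7.270
  bounce: vy ← 0.51·7.270 = 3.708
Arc 4: start y=0.000, vy=3.708 → t=0.742, apex=0.687, x_land=97.084, impact vy=-3.708
  bounce: vy ← 0.51·3.708 = 1.891

1 5.087 39.066 48.736
2 2.851 10.161 76.049
3 1.454 2.643 89.979
4 0.742 0.687 97.084
final: 97.084 1.891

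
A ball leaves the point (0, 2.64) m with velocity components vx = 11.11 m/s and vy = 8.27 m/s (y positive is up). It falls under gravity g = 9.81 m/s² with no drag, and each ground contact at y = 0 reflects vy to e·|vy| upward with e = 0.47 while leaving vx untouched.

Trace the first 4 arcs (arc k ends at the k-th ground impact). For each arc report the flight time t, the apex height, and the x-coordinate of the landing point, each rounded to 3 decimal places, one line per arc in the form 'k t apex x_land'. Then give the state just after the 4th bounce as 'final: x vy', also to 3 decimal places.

Arc 1: start y=2.640, vy=8.270 → t=1.961, apex=6.126, x_land=21.782, impact vy=-10.963
  bounce: vy ← 0.47·10.963 = 5.153
Arc 2: start y=0.000, vy=5.153 → t=1.050, apex=1.353, x_land=33.453, impact vy=-5.153
  bounce: vy ← 0.47·5.153 = 2.422
Arc 3: start y=0.000, vy=2.422 → t=0.494, apex=0.299, x_land=38.938, impact vy=-2.422
  bounce: vy ← 0.47·2.422 = 1.138
Arc 4: start y=0.000, vy=1.138 → t=0.232, apex=0.066, x_land=41.516, impact vy=-1.138
  bounce: vy ← 0.47·1.138 = 0.535

1 1.961 6.126 21.782
2 1.050 1.353 33.453
3 0.494 0.299 38.938
4 0.232 0.066 41.516
final: 41.516 0.535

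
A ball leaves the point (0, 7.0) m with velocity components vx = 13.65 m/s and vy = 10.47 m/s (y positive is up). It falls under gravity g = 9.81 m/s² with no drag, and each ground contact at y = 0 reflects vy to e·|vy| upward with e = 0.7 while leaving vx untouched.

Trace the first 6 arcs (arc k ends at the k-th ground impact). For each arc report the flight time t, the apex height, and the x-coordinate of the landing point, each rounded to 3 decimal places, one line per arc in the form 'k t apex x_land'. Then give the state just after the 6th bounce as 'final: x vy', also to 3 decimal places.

Arc 1: start y=7.000, vy=10.470 → t=2.669, apex=12.587, x_land=36.435, impact vy=-15.715
  bounce: vy ← 0.7·15.715 = 11.000
Arc 2: start y=0.000, vy=11.000 → t=2.243, apex=6.168, x_land=67.048, impact vy=-11.000
  bounce: vy ← 0.7·11.000 = 7.700
Arc 3: start y=0.000, vy=7.700 → t=1.570, apex=3.022, x_land=88.477, impact vy=-7.700
  bounce: vy ← 0.7·7.700 = 5.390
Arc 4: start y=0.000, vy=5.390 → t=1.099, apex=1.481, x_land=103.477, impact vy=-5.390
  bounce: vy ← 0.7·5.390 = 3.773
Arc 5: start y=0.000, vy=3.773 → t=0.769, apex=0.726, x_land=113.977, impact vy=-3.773
  bounce: vy ← 0.7·3.773 = 2.641
Arc 6: start y=0.000, vy=2.641 → t=0.538, apex=0.356, x_land=121.328, impact vy=-2.641
  bounce: vy ← 0.7·2.641 = 1.849

1 2.669 12.587 36.435
2 2.243 6.168 67.048
3 1.570 3.022 88.477
4 1.099 1.481 103.477
5 0.769 0.726 113.977
6 0.538 0.356 121.328
final: 121.328 1.849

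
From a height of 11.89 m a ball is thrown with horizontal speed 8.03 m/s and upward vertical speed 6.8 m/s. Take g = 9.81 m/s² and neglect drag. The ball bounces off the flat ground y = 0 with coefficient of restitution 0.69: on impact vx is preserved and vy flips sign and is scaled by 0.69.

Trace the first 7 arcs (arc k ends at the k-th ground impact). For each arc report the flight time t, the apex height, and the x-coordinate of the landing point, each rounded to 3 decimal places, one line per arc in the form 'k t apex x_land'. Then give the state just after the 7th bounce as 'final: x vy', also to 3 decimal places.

1 2.397 14.247 19.251
2 2.352 6.783 38.137
3 1.623 3.229 51.168
4 1.120 1.537 60.160
5 0.773 0.732 66.364
6 0.533 0.349 70.645
7 0.368 0.166 73.599
final: 73.599 1.245

Arc 1: start y=11.890, vy=6.800 → t=2.397, apex=14.247, x_land=19.251, impact vy=-16.719
  bounce: vy ← 0.69·16.719 = 11.536
Arc 2: start y=0.000, vy=11.536 → t=2.352, apex=6.783, x_land=38.137, impact vy=-11.536
  bounce: vy ← 0.69·11.536 = 7.960
Arc 3: start y=0.000, vy=7.960 → t=1.623, apex=3.229, x_land=51.168, impact vy=-7.960
  bounce: vy ← 0.69·7.960 = 5.492
Arc 4: start y=0.000, vy=5.492 → t=1.120, apex=1.537, x_land=60.160, impact vy=-5.492
  bounce: vy ← 0.69·5.492 = 3.790
Arc 5: start y=0.000, vy=3.790 → t=0.773, apex=0.732, x_land=66.364, impact vy=-3.790
  bounce: vy ← 0.69·3.790 = 2.615
Arc 6: start y=0.000, vy=2.615 → t=0.533, apex=0.349, x_land=70.645, impact vy=-2.615
  bounce: vy ← 0.69·2.615 = 1.804
Arc 7: start y=0.000, vy=1.804 → t=0.368, apex=0.166, x_land=73.599, impact vy=-1.804
  bounce: vy ← 0.69·1.804 = 1.245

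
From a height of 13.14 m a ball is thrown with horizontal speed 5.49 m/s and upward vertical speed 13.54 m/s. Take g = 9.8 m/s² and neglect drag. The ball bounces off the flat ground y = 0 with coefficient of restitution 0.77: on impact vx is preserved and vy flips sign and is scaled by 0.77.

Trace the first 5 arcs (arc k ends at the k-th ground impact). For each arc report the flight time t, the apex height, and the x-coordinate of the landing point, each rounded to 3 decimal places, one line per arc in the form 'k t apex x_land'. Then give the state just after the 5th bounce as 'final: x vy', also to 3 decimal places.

Arc 1: start y=13.140, vy=13.540 → t=3.524, apex=22.494, x_land=19.348, impact vy=-20.997
  bounce: vy ← 0.77·20.997 = 16.168
Arc 2: start y=0.000, vy=16.168 → t=3.300, apex=13.336, x_land=37.462, impact vy=-16.168
  bounce: vy ← 0.77·16.168 = 12.449
Arc 3: start y=0.000, vy=12.449 → t=2.541, apex=7.907, x_land=51.410, impact vy=-12.449
  bounce: vy ← 0.77·12.449 = 9.586
Arc 4: start y=0.000, vy=9.586 → t=1.956, apex=4.688, x_land=62.150, impact vy=-9.586
  bounce: vy ← 0.77·9.586 = 7.381
Arc 5: start y=0.000, vy=7.381 → t=1.506, apex=2.780, x_land=70.420, impact vy=-7.381
  bounce: vy ← 0.77·7.381 = 5.683

1 3.524 22.494 19.348
2 3.300 13.336 37.462
3 2.541 7.907 51.410
4 1.956 4.688 62.150
5 1.506 2.780 70.420
final: 70.420 5.683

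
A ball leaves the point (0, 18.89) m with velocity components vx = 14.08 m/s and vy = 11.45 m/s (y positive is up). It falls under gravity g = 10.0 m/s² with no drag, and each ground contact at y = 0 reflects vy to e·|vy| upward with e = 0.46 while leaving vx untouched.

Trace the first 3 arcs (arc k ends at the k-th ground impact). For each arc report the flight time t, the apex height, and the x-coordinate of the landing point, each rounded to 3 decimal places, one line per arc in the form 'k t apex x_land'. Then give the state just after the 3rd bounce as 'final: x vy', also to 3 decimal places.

1 3.401 25.445 47.884
2 2.075 5.384 77.106
3 0.955 1.139 90.548
final: 90.548 2.196

Arc 1: start y=18.890, vy=11.450 → t=3.401, apex=25.445, x_land=47.884, impact vy=-22.559
  bounce: vy ← 0.46·22.559 = 10.377
Arc 2: start y=0.000, vy=10.377 → t=2.075, apex=5.384, x_land=77.106, impact vy=-10.377
  bounce: vy ← 0.46·10.377 = 4.773
Arc 3: start y=0.000, vy=4.773 → t=0.955, apex=1.139, x_land=90.548, impact vy=-4.773
  bounce: vy ← 0.46·4.773 = 2.196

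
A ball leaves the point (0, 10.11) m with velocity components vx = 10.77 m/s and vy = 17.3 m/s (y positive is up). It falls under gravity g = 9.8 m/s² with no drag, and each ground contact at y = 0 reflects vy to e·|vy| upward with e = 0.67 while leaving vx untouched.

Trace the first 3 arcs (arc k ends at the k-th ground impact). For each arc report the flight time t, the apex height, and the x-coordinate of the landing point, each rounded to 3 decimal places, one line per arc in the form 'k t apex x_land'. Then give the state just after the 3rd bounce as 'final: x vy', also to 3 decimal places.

1 4.041 25.380 43.523
2 3.050 11.393 76.368
3 2.043 5.114 98.374
final: 98.374 6.708

Arc 1: start y=10.110, vy=17.300 → t=4.041, apex=25.380, x_land=43.523, impact vy=-22.303
  bounce: vy ← 0.67·22.303 = 14.943
Arc 2: start y=0.000, vy=14.943 → t=3.050, apex=11.393, x_land=76.368, impact vy=-14.943
  bounce: vy ← 0.67·14.943 = 10.012
Arc 3: start y=0.000, vy=10.012 → t=2.043, apex=5.114, x_land=98.374, impact vy=-10.012
  bounce: vy ← 0.67·10.012 = 6.708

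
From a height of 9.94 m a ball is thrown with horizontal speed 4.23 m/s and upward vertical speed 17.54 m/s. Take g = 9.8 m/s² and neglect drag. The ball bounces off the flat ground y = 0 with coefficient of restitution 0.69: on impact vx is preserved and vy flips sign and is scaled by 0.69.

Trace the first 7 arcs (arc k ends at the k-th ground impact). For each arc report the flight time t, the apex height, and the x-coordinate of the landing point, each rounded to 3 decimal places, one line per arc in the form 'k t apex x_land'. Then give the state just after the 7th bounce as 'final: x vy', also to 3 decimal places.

1 4.077 25.637 17.246
2 3.157 12.206 30.598
3 2.178 5.811 39.811
4 1.503 2.767 46.168
5 1.037 1.317 50.555
6 0.715 0.627 53.581
7 0.494 0.299 55.670
final: 55.670 1.669

Arc 1: start y=9.940, vy=17.540 → t=4.077, apex=25.637, x_land=17.246, impact vy=-22.416
  bounce: vy ← 0.69·22.416 = 15.467
Arc 2: start y=0.000, vy=15.467 → t=3.157, apex=12.206, x_land=30.598, impact vy=-15.467
  bounce: vy ← 0.69·15.467 = 10.672
Arc 3: start y=0.000, vy=10.672 → t=2.178, apex=5.811, x_land=39.811, impact vy=-10.672
  bounce: vy ← 0.69·10.672 = 7.364
Arc 4: start y=0.000, vy=7.364 → t=1.503, apex=2.767, x_land=46.168, impact vy=-7.364
  bounce: vy ← 0.69·7.364 = 5.081
Arc 5: start y=0.000, vy=5.081 → t=1.037, apex=1.317, x_land=50.555, impact vy=-5.081
  bounce: vy ← 0.69·5.081 = 3.506
Arc 6: start y=0.000, vy=3.506 → t=0.715, apex=0.627, x_land=53.581, impact vy=-3.506
  bounce: vy ← 0.69·3.506 = 2.419
Arc 7: start y=0.000, vy=2.419 → t=0.494, apex=0.299, x_land=55.670, impact vy=-2.419
  bounce: vy ← 0.69·2.419 = 1.669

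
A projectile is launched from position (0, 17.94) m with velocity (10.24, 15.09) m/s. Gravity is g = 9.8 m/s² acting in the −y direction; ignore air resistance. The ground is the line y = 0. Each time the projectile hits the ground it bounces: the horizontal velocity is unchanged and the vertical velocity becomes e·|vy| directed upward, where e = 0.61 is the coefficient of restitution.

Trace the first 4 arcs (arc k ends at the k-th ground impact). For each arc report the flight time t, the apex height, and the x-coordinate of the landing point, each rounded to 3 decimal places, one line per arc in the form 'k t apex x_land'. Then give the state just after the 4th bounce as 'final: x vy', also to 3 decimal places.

Arc 1: start y=17.940, vy=15.090 → t=3.996, apex=29.558, x_land=40.917, impact vy=-24.069
  bounce: vy ← 0.61·24.069 = 14.682
Arc 2: start y=0.000, vy=14.682 → t=2.996, apex=10.998, x_land=71.600, impact vy=-14.682
  bounce: vy ← 0.61·14.682 = 8.956
Arc 3: start y=0.000, vy=8.956 → t=1.828, apex=4.093, x_land=90.317, impact vy=-8.956
  bounce: vy ← 0.61·8.956 = 5.463
Arc 4: start y=0.000, vy=5.463 → t=1.115, apex=1.523, x_land=101.734, impact vy=-5.463
  bounce: vy ← 0.61·5.463 = 3.333

1 3.996 29.558 40.917
2 2.996 10.998 71.600
3 1.828 4.093 90.317
4 1.115 1.523 101.734
final: 101.734 3.333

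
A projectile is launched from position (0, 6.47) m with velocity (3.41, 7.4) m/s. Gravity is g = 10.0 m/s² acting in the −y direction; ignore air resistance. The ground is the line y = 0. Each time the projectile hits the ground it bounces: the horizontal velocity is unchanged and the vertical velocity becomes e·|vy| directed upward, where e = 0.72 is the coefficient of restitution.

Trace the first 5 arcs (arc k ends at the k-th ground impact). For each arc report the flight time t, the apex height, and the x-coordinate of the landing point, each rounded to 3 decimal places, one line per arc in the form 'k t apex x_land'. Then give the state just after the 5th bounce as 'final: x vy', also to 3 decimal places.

Arc 1: start y=6.470, vy=7.400 → t=2.097, apex=9.208, x_land=7.151, impact vy=-13.571
  bounce: vy ← 0.72·13.571 = 9.771
Arc 2: start y=0.000, vy=9.771 → t=1.954, apex=4.773, x_land=13.815, impact vy=-9.771
  bounce: vy ← 0.72·9.771 = 7.035
Arc 3: start y=0.000, vy=7.035 → t=1.407, apex=2.475, x_land=18.612, impact vy=-7.035
  bounce: vy ← 0.72·7.035 = 5.065
Arc 4: start y=0.000, vy=5.065 → t=1.013, apex=1.283, x_land=22.067, impact vy=-5.065
  bounce: vy ← 0.72·5.065 = 3.647
Arc 5: start y=0.000, vy=3.647 → t=0.729, apex=0.665, x_land=24.554, impact vy=-3.647
  bounce: vy ← 0.72·3.647 = 2.626

1 2.097 9.208 7.151
2 1.954 4.773 13.815
3 1.407 2.475 18.612
4 1.013 1.283 22.067
5 0.729 0.665 24.554
final: 24.554 2.626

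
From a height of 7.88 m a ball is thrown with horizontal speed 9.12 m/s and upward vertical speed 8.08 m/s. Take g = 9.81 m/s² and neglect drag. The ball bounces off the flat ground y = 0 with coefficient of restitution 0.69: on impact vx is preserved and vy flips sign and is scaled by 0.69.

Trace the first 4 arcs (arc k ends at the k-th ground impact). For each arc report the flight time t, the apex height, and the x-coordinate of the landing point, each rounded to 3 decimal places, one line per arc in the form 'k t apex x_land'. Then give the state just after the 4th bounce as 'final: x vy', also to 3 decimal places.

Arc 1: start y=7.880, vy=8.080 → t=2.335, apex=11.208, x_land=21.297, impact vy=-14.829
  bounce: vy ← 0.69·14.829 = 10.232
Arc 2: start y=0.000, vy=10.232 → t=2.086, apex=5.336, x_land=40.322, impact vy=-10.232
  bounce: vy ← 0.69·10.232 = 7.060
Arc 3: start y=0.000, vy=7.060 → t=1.439, apex=2.540, x_land=53.449, impact vy=-7.060
  bounce: vy ← 0.69·7.060 = 4.871
Arc 4: start y=0.000, vy=4.871 → t=0.993, apex=1.209, x_land=62.506, impact vy=-4.871
  bounce: vy ← 0.69·4.871 = 3.361

1 2.335 11.208 21.297
2 2.086 5.336 40.322
3 1.439 2.540 53.449
4 0.993 1.209 62.506
final: 62.506 3.361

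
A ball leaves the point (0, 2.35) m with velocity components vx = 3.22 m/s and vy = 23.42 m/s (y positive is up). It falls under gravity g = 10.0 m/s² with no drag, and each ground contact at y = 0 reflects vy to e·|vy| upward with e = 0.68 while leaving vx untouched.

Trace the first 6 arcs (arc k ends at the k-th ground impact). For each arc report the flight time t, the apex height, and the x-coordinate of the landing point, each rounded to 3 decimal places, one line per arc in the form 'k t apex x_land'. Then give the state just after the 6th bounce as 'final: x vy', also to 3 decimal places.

1 4.782 29.775 15.399
2 3.319 13.768 26.085
3 2.257 6.366 33.352
4 1.535 2.944 38.294
5 1.044 1.361 41.654
6 0.710 0.629 43.939
final: 43.939 2.413

Arc 1: start y=2.350, vy=23.420 → t=4.782, apex=29.775, x_land=15.399, impact vy=-24.403
  bounce: vy ← 0.68·24.403 = 16.594
Arc 2: start y=0.000, vy=16.594 → t=3.319, apex=13.768, x_land=26.085, impact vy=-16.594
  bounce: vy ← 0.68·16.594 = 11.284
Arc 3: start y=0.000, vy=11.284 → t=2.257, apex=6.366, x_land=33.352, impact vy=-11.284
  bounce: vy ← 0.68·11.284 = 7.673
Arc 4: start y=0.000, vy=7.673 → t=1.535, apex=2.944, x_land=38.294, impact vy=-7.673
  bounce: vy ← 0.68·7.673 = 5.218
Arc 5: start y=0.000, vy=5.218 → t=1.044, apex=1.361, x_land=41.654, impact vy=-5.218
  bounce: vy ← 0.68·5.218 = 3.548
Arc 6: start y=0.000, vy=3.548 → t=0.710, apex=0.629, x_land=43.939, impact vy=-3.548
  bounce: vy ← 0.68·3.548 = 2.413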